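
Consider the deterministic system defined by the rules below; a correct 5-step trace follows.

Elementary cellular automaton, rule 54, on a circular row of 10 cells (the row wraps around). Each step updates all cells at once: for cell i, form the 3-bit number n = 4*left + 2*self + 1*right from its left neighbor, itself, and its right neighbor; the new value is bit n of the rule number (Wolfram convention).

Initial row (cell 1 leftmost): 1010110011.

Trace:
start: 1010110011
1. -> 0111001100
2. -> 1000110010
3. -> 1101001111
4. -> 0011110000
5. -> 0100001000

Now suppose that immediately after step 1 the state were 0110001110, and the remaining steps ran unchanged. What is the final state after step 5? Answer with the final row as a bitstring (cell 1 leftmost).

0100001000

state after step 1 := 0110001110
2. -> 1001010001
3. -> 0111111010
4. -> 1000000111
5. -> 0100001000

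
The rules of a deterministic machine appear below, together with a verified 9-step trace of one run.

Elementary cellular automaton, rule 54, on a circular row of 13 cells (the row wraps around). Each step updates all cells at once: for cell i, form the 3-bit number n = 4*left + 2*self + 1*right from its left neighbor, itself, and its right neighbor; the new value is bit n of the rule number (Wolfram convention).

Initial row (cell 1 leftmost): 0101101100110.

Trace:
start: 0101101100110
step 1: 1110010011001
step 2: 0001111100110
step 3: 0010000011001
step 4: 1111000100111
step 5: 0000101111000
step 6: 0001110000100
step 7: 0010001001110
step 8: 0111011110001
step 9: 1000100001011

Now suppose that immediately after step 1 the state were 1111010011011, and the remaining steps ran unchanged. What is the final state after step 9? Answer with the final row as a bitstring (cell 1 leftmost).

state after step 1 := 1111010011011
step 2: 0000111100100
step 3: 0001000011110
step 4: 0011100100001
step 5: 1100011110011
step 6: 0010100001100
step 7: 0111110010010
step 8: 1000001111111
step 9: 0100010000000

0100010000000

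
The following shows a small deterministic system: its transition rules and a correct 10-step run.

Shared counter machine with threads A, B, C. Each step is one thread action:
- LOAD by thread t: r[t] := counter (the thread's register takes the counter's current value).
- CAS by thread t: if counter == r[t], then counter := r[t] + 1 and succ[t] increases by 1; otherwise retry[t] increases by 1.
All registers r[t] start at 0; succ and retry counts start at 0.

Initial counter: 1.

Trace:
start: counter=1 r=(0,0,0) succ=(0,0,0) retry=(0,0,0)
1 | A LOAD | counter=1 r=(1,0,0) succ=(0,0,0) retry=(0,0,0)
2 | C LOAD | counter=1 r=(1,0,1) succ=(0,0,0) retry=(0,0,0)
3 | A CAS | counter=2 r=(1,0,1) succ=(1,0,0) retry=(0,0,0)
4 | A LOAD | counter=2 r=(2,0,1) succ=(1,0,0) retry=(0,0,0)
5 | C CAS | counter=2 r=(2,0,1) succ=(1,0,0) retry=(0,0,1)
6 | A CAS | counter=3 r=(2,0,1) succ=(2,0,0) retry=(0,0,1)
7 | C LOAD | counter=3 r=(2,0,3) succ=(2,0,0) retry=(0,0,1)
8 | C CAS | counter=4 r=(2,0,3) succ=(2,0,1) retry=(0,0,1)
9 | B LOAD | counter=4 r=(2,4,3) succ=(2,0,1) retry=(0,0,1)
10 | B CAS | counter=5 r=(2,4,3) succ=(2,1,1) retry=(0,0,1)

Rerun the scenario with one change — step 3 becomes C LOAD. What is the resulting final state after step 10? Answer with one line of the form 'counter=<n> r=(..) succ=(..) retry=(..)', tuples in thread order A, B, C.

counter=4 r=(1,3,2) succ=(0,1,2) retry=(1,0,0)

(re-executing from step 3 with the substitution; state before step 3: counter=1 r=(1,0,1) succ=(0,0,0) retry=(0,0,0))
3 | C LOAD | counter=1 r=(1,0,1) succ=(0,0,0) retry=(0,0,0)
4 | A LOAD | counter=1 r=(1,0,1) succ=(0,0,0) retry=(0,0,0)
5 | C CAS | counter=2 r=(1,0,1) succ=(0,0,1) retry=(0,0,0)
6 | A CAS | counter=2 r=(1,0,1) succ=(0,0,1) retry=(1,0,0)
7 | C LOAD | counter=2 r=(1,0,2) succ=(0,0,1) retry=(1,0,0)
8 | C CAS | counter=3 r=(1,0,2) succ=(0,0,2) retry=(1,0,0)
9 | B LOAD | counter=3 r=(1,3,2) succ=(0,0,2) retry=(1,0,0)
10 | B CAS | counter=4 r=(1,3,2) succ=(0,1,2) retry=(1,0,0)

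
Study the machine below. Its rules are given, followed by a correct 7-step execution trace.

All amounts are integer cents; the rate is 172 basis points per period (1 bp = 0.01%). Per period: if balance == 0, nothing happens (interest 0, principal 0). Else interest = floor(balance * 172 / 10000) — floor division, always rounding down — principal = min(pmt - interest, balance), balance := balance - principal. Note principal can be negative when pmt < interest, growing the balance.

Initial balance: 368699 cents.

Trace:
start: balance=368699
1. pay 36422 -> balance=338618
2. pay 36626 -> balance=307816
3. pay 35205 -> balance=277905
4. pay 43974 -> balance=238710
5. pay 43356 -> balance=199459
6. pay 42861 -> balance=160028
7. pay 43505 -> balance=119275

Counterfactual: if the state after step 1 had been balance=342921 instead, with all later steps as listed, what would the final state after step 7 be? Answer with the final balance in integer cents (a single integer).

state after step 1 := balance=342921
2. pay 36626 -> balance=312193
3. pay 35205 -> balance=282357
4. pay 43974 -> balance=243239
5. pay 43356 -> balance=204066
6. pay 42861 -> balance=164714
7. pay 43505 -> balance=124042

124042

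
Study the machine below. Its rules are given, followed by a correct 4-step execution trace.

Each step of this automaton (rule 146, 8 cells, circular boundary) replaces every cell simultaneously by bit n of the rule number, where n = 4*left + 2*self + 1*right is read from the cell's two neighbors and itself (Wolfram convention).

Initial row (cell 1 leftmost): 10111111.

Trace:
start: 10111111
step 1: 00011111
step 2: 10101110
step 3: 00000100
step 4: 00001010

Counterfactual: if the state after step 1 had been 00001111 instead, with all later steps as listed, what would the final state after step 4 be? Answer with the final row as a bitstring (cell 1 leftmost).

10010000

state after step 1 := 00001111
step 2: 10010110
step 3: 01100000
step 4: 10010000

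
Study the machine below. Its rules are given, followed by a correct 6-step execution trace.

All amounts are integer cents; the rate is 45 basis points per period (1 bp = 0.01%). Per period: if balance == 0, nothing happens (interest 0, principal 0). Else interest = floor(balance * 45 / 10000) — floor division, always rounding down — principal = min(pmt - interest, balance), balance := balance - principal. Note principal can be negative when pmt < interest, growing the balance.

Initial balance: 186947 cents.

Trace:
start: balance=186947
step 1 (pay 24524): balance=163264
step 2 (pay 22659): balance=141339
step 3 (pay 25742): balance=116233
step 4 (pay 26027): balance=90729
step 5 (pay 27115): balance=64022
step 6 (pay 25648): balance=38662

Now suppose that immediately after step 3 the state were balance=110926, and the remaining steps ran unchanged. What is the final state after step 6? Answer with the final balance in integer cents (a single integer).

33283

state after step 3 := balance=110926
step 4 (pay 26027): balance=85398
step 5 (pay 27115): balance=58667
step 6 (pay 25648): balance=33283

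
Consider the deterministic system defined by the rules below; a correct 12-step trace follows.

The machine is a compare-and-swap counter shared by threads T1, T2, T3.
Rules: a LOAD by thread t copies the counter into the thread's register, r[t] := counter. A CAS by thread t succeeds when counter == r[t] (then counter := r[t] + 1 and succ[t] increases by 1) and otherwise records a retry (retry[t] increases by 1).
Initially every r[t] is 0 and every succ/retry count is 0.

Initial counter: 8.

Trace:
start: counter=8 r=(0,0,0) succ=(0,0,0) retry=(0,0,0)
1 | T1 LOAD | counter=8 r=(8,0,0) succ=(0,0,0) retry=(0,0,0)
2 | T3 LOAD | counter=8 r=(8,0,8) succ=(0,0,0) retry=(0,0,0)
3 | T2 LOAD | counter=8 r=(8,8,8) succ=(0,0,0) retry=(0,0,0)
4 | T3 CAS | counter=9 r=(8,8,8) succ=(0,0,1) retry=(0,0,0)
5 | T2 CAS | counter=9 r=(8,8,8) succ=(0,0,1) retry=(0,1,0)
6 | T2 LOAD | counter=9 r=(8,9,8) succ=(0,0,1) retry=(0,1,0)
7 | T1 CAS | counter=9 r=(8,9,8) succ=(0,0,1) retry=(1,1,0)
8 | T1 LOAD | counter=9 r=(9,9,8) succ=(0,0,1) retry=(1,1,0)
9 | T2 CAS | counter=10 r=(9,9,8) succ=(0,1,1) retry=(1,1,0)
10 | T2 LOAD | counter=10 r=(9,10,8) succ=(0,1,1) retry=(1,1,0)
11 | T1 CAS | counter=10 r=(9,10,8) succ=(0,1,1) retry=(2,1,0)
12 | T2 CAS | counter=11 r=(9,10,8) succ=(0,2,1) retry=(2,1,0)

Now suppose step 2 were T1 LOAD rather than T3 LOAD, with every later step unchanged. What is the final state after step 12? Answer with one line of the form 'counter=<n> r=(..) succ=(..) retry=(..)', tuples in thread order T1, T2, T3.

(re-executing from step 2 with the substitution; state before step 2: counter=8 r=(8,0,0) succ=(0,0,0) retry=(0,0,0))
2 | T1 LOAD | counter=8 r=(8,0,0) succ=(0,0,0) retry=(0,0,0)
3 | T2 LOAD | counter=8 r=(8,8,0) succ=(0,0,0) retry=(0,0,0)
4 | T3 CAS | counter=8 r=(8,8,0) succ=(0,0,0) retry=(0,0,1)
5 | T2 CAS | counter=9 r=(8,8,0) succ=(0,1,0) retry=(0,0,1)
6 | T2 LOAD | counter=9 r=(8,9,0) succ=(0,1,0) retry=(0,0,1)
7 | T1 CAS | counter=9 r=(8,9,0) succ=(0,1,0) retry=(1,0,1)
8 | T1 LOAD | counter=9 r=(9,9,0) succ=(0,1,0) retry=(1,0,1)
9 | T2 CAS | counter=10 r=(9,9,0) succ=(0,2,0) retry=(1,0,1)
10 | T2 LOAD | counter=10 r=(9,10,0) succ=(0,2,0) retry=(1,0,1)
11 | T1 CAS | counter=10 r=(9,10,0) succ=(0,2,0) retry=(2,0,1)
12 | T2 CAS | counter=11 r=(9,10,0) succ=(0,3,0) retry=(2,0,1)

counter=11 r=(9,10,0) succ=(0,3,0) retry=(2,0,1)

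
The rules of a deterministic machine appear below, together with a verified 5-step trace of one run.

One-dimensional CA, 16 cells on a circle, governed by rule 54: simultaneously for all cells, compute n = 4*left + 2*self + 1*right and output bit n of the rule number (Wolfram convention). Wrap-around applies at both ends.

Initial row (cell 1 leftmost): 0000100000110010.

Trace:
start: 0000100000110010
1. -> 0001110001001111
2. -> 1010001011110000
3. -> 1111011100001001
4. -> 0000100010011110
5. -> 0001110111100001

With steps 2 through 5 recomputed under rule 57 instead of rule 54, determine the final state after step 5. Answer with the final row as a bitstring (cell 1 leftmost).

1010101010101010

(re-executing steps 2..5 under rule 57; state before step 2: 0001110001001111)
2. -> 1101001100101000
3. -> 1010101010010110
4. -> 0101010101001101
5. -> 1010101010101010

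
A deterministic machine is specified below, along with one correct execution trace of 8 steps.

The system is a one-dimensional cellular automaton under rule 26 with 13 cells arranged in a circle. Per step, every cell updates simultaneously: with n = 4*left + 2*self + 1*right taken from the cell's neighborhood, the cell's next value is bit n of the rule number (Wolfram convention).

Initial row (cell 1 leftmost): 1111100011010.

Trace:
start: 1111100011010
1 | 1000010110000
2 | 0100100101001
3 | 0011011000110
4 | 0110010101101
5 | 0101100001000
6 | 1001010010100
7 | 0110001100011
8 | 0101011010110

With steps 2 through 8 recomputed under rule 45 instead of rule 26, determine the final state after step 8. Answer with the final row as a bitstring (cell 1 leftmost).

0000100001101

(re-executing steps 2..8 under rule 45; state before step 2: 1000010110000)
2 | 1011011100110
3 | 1110110000101
4 | 0001100110111
5 | 0101000101100
6 | 0111010111001
7 | 1100111100001
8 | 0000100001101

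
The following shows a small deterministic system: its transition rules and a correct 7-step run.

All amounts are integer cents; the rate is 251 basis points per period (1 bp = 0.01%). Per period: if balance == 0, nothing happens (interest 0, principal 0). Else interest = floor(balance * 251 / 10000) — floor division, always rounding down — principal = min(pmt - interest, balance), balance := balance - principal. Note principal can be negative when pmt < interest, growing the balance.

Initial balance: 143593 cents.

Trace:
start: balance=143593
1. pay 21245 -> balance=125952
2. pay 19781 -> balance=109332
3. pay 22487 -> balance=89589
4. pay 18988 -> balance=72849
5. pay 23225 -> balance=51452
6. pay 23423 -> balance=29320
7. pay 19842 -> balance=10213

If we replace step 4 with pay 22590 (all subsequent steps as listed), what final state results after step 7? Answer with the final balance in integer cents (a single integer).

6333

(re-executing from step 4 with the substitution; state before step 4: balance=89589)
4. pay 22590 -> balance=69247
5. pay 23225 -> balance=47760
6. pay 23423 -> balance=25535
7. pay 19842 -> balance=6333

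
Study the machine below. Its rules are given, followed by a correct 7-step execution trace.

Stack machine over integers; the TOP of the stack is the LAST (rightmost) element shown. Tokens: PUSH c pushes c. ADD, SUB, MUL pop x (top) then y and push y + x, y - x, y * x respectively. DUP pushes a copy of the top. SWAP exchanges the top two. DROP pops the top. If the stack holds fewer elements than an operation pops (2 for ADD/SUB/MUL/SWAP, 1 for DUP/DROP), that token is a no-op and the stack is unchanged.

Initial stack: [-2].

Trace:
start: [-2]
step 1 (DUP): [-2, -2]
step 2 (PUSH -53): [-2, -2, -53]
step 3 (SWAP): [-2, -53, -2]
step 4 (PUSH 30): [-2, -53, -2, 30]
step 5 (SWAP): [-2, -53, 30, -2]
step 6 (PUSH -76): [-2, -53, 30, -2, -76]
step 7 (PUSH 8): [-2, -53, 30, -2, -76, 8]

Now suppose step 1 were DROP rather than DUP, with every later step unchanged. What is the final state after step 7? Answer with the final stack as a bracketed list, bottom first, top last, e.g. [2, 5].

(re-executing from step 1 with the substitution; state before step 1: [-2])
step 1 (DROP): []
step 2 (PUSH -53): [-53]
step 3 (SWAP): [-53]
step 4 (PUSH 30): [-53, 30]
step 5 (SWAP): [30, -53]
step 6 (PUSH -76): [30, -53, -76]
step 7 (PUSH 8): [30, -53, -76, 8]

[30, -53, -76, 8]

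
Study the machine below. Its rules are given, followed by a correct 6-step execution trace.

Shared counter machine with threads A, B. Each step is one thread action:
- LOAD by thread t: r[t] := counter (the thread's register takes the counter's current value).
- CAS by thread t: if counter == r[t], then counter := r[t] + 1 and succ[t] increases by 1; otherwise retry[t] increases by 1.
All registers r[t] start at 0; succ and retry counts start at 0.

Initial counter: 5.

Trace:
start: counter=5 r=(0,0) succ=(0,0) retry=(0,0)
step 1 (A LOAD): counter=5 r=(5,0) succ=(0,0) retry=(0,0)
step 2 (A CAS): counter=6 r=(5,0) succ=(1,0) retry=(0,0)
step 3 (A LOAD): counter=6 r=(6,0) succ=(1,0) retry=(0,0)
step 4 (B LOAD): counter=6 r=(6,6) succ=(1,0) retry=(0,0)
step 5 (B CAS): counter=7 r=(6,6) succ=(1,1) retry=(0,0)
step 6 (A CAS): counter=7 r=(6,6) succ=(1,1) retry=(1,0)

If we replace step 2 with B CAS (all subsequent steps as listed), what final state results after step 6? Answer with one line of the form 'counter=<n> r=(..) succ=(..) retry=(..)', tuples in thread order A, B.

counter=6 r=(5,5) succ=(0,1) retry=(1,1)

(re-executing from step 2 with the substitution; state before step 2: counter=5 r=(5,0) succ=(0,0) retry=(0,0))
step 2 (B CAS): counter=5 r=(5,0) succ=(0,0) retry=(0,1)
step 3 (A LOAD): counter=5 r=(5,0) succ=(0,0) retry=(0,1)
step 4 (B LOAD): counter=5 r=(5,5) succ=(0,0) retry=(0,1)
step 5 (B CAS): counter=6 r=(5,5) succ=(0,1) retry=(0,1)
step 6 (A CAS): counter=6 r=(5,5) succ=(0,1) retry=(1,1)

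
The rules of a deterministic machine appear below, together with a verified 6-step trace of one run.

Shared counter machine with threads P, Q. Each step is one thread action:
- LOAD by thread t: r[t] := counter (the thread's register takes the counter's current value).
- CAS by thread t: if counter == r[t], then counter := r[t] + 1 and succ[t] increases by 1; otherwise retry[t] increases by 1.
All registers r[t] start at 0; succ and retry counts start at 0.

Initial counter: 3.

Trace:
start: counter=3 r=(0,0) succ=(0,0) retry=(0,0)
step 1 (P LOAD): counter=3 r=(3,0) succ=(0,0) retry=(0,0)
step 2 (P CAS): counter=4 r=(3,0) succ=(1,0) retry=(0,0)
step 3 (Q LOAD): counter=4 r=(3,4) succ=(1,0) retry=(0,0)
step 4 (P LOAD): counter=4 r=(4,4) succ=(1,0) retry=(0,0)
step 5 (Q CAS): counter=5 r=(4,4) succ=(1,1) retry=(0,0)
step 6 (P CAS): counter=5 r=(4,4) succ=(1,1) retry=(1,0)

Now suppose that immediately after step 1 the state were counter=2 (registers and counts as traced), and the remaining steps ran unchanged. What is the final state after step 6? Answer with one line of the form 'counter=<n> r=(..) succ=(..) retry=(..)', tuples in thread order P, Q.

counter=3 r=(2,2) succ=(0,1) retry=(2,0)

state after step 1 := counter=2 r=(3,0) succ=(0,0) retry=(0,0)
step 2 (P CAS): counter=2 r=(3,0) succ=(0,0) retry=(1,0)
step 3 (Q LOAD): counter=2 r=(3,2) succ=(0,0) retry=(1,0)
step 4 (P LOAD): counter=2 r=(2,2) succ=(0,0) retry=(1,0)
step 5 (Q CAS): counter=3 r=(2,2) succ=(0,1) retry=(1,0)
step 6 (P CAS): counter=3 r=(2,2) succ=(0,1) retry=(2,0)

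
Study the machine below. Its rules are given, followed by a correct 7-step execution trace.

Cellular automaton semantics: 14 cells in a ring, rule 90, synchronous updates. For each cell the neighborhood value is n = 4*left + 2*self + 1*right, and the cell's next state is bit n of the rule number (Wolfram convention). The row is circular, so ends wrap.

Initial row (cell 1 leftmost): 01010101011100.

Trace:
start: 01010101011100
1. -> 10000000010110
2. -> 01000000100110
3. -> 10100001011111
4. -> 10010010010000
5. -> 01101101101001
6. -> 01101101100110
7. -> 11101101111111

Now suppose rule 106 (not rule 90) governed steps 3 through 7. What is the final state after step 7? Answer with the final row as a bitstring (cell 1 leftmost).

(re-executing steps 3..7 under rule 106; state before step 3: 01000000100110)
3. -> 10000001001110
4. -> 00000010011011
5. -> 00000100111111
6. -> 00001001100001
7. -> 00010011100010

00010011100010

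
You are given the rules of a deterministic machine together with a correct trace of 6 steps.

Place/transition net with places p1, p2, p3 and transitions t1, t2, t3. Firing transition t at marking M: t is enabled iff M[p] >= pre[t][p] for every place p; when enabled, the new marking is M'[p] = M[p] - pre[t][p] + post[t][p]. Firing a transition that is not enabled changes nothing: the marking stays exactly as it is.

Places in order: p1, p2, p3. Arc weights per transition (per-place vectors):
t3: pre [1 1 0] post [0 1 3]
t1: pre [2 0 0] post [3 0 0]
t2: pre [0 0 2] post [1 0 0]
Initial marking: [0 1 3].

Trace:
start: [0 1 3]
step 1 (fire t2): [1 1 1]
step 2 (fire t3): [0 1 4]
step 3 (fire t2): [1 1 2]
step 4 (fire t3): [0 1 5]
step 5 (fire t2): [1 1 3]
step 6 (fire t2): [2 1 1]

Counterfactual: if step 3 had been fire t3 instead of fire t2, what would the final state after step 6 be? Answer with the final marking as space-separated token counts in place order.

(re-executing from step 3 with the substitution; state before step 3: [0 1 4])
step 3 (fire t3): [0 1 4]
step 4 (fire t3): [0 1 4]
step 5 (fire t2): [1 1 2]
step 6 (fire t2): [2 1 0]

2 1 0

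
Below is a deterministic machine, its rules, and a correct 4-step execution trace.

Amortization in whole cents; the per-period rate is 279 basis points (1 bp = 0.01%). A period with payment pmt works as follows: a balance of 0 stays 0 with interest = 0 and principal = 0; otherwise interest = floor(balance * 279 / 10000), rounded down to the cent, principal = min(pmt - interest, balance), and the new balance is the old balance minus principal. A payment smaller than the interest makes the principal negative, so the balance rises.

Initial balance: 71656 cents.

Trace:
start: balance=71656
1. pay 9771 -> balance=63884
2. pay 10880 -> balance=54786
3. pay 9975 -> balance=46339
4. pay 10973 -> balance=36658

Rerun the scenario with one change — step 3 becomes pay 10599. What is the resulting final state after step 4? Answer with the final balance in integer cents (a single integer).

(re-executing from step 3 with the substitution; state before step 3: balance=54786)
3. pay 10599 -> balance=45715
4. pay 10973 -> balance=36017

36017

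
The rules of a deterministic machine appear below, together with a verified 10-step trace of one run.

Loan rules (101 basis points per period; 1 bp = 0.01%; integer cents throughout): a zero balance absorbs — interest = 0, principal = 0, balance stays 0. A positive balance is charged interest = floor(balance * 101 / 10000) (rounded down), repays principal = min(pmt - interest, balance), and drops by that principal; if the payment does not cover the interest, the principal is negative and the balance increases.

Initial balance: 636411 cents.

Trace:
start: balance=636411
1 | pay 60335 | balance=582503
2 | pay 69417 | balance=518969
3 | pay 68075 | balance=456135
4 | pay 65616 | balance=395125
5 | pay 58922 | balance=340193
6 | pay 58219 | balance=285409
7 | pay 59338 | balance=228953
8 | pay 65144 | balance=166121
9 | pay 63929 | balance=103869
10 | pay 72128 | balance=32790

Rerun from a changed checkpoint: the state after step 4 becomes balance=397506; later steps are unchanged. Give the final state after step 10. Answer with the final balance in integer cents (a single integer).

35320

state after step 4 := balance=397506
5 | pay 58922 | balance=342598
6 | pay 58219 | balance=287839
7 | pay 59338 | balance=231408
8 | pay 65144 | balance=168601
9 | pay 63929 | balance=106374
10 | pay 72128 | balance=35320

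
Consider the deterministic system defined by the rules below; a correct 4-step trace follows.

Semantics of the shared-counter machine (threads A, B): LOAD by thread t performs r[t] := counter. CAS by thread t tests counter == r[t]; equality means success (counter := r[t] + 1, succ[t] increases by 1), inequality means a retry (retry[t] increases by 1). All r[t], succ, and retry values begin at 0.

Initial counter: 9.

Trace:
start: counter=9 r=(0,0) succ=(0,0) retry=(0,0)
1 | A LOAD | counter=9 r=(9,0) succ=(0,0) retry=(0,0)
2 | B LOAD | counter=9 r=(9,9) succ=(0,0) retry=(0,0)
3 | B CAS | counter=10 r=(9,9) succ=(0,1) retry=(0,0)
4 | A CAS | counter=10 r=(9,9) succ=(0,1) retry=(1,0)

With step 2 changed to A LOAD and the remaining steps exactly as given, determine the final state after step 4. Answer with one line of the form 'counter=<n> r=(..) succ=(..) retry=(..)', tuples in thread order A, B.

(re-executing from step 2 with the substitution; state before step 2: counter=9 r=(9,0) succ=(0,0) retry=(0,0))
2 | A LOAD | counter=9 r=(9,0) succ=(0,0) retry=(0,0)
3 | B CAS | counter=9 r=(9,0) succ=(0,0) retry=(0,1)
4 | A CAS | counter=10 r=(9,0) succ=(1,0) retry=(0,1)

counter=10 r=(9,0) succ=(1,0) retry=(0,1)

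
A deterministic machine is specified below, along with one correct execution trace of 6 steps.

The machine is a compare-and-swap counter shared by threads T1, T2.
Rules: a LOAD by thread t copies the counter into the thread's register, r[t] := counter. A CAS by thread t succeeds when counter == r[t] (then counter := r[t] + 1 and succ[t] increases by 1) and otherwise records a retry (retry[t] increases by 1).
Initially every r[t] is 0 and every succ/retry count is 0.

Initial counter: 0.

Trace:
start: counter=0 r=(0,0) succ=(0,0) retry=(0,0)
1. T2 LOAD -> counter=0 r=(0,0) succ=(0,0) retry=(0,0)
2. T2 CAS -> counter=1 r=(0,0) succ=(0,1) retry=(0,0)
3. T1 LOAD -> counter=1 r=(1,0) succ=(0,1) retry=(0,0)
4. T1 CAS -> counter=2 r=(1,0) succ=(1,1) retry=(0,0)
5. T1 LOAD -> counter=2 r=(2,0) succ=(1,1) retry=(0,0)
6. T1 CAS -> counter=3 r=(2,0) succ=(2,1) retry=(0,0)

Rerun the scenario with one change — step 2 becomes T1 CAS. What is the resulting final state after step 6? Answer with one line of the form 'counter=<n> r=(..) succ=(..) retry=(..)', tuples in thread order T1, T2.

(re-executing from step 2 with the substitution; state before step 2: counter=0 r=(0,0) succ=(0,0) retry=(0,0))
2. T1 CAS -> counter=1 r=(0,0) succ=(1,0) retry=(0,0)
3. T1 LOAD -> counter=1 r=(1,0) succ=(1,0) retry=(0,0)
4. T1 CAS -> counter=2 r=(1,0) succ=(2,0) retry=(0,0)
5. T1 LOAD -> counter=2 r=(2,0) succ=(2,0) retry=(0,0)
6. T1 CAS -> counter=3 r=(2,0) succ=(3,0) retry=(0,0)

counter=3 r=(2,0) succ=(3,0) retry=(0,0)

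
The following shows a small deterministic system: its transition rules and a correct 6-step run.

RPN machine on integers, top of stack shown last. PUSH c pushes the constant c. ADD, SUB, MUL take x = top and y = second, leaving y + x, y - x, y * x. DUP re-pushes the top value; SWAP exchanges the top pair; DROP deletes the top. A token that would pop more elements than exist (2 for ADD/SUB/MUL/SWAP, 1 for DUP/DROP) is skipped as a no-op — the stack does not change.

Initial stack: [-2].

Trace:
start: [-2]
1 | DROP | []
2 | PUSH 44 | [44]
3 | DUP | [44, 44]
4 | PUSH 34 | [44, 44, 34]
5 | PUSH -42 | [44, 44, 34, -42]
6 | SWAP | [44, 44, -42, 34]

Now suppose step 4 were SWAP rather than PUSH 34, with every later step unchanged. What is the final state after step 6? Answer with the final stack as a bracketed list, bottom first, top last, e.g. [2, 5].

[44, -42, 44]

(re-executing from step 4 with the substitution; state before step 4: [44, 44])
4 | SWAP | [44, 44]
5 | PUSH -42 | [44, 44, -42]
6 | SWAP | [44, -42, 44]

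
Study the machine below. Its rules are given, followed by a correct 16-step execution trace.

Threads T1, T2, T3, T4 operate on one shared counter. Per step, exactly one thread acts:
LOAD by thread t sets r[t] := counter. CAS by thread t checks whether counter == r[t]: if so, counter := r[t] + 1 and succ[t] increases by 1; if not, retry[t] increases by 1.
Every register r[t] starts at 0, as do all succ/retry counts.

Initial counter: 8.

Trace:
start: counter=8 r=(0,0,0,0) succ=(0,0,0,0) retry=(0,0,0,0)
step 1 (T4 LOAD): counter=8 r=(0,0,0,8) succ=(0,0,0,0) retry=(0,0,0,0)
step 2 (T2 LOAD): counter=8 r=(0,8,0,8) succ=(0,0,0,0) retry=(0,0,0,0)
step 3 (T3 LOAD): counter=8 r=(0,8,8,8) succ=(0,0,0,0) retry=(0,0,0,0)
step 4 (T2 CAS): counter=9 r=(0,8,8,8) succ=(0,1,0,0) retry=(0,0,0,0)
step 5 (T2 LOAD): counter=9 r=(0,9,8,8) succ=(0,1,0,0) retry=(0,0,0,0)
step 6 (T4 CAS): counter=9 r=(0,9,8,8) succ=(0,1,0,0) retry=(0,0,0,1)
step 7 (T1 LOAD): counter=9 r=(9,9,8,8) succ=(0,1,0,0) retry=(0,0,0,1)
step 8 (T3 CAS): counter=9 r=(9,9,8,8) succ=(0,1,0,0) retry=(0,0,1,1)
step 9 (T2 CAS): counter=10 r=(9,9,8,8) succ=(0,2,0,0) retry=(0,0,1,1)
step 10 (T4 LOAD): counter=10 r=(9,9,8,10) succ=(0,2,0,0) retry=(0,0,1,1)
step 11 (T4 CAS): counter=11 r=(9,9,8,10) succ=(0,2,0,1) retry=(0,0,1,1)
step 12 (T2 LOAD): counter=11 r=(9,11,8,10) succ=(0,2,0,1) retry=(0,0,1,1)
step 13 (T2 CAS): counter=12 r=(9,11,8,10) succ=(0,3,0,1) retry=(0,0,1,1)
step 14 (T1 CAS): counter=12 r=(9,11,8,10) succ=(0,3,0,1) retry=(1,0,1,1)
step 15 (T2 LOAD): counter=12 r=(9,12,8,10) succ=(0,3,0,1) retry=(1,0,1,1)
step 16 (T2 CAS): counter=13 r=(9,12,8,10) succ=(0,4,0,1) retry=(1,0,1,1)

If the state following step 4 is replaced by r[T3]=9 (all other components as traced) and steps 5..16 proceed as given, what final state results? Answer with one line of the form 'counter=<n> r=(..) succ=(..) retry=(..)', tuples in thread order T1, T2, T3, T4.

counter=13 r=(9,12,9,10) succ=(0,3,1,1) retry=(1,1,0,1)

state after step 4 := counter=9 r=(0,8,9,8) succ=(0,1,0,0) retry=(0,0,0,0)
step 5 (T2 LOAD): counter=9 r=(0,9,9,8) succ=(0,1,0,0) retry=(0,0,0,0)
step 6 (T4 CAS): counter=9 r=(0,9,9,8) succ=(0,1,0,0) retry=(0,0,0,1)
step 7 (T1 LOAD): counter=9 r=(9,9,9,8) succ=(0,1,0,0) retry=(0,0,0,1)
step 8 (T3 CAS): counter=10 r=(9,9,9,8) succ=(0,1,1,0) retry=(0,0,0,1)
step 9 (T2 CAS): counter=10 r=(9,9,9,8) succ=(0,1,1,0) retry=(0,1,0,1)
step 10 (T4 LOAD): counter=10 r=(9,9,9,10) succ=(0,1,1,0) retry=(0,1,0,1)
step 11 (T4 CAS): counter=11 r=(9,9,9,10) succ=(0,1,1,1) retry=(0,1,0,1)
step 12 (T2 LOAD): counter=11 r=(9,11,9,10) succ=(0,1,1,1) retry=(0,1,0,1)
step 13 (T2 CAS): counter=12 r=(9,11,9,10) succ=(0,2,1,1) retry=(0,1,0,1)
step 14 (T1 CAS): counter=12 r=(9,11,9,10) succ=(0,2,1,1) retry=(1,1,0,1)
step 15 (T2 LOAD): counter=12 r=(9,12,9,10) succ=(0,2,1,1) retry=(1,1,0,1)
step 16 (T2 CAS): counter=13 r=(9,12,9,10) succ=(0,3,1,1) retry=(1,1,0,1)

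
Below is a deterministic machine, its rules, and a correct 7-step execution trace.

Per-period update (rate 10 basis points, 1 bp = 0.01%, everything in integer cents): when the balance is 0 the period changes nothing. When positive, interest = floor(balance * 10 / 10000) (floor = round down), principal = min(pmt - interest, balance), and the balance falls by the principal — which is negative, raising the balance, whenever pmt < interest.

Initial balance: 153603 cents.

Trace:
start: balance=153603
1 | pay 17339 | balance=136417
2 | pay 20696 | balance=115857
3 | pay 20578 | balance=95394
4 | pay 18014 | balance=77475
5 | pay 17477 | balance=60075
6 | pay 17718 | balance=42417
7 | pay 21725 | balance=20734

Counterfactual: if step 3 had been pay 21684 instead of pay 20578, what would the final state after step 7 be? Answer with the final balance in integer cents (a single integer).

(re-executing from step 3 with the substitution; state before step 3: balance=115857)
3 | pay 21684 | balance=94288
4 | pay 18014 | balance=76368
5 | pay 17477 | balance=58967
6 | pay 17718 | balance=41307
7 | pay 21725 | balance=19623

19623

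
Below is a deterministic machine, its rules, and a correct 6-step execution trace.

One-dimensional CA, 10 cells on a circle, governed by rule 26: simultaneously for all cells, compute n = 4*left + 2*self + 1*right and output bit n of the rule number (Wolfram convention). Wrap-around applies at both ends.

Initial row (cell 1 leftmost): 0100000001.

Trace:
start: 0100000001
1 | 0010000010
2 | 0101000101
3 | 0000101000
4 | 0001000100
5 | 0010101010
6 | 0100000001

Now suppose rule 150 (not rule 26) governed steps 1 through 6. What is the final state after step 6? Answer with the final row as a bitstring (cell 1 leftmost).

0100000001

(re-executing steps 1..6 under rule 150; state before step 1: 0100000001)
1 | 0110000011
2 | 0001000100
3 | 0011101110
4 | 0101000101
5 | 0101101101
6 | 0100000001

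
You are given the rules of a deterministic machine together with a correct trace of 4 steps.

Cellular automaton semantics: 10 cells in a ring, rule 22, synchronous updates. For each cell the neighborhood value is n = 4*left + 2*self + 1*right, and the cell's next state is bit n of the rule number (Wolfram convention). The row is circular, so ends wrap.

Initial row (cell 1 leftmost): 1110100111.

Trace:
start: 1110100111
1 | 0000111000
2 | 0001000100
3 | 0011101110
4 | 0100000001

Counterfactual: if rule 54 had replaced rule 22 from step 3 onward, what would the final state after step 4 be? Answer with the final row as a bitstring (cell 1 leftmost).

(re-executing steps 3..4 under rule 54; state before step 3: 0001000100)
3 | 0011101110
4 | 0100010001

0100010001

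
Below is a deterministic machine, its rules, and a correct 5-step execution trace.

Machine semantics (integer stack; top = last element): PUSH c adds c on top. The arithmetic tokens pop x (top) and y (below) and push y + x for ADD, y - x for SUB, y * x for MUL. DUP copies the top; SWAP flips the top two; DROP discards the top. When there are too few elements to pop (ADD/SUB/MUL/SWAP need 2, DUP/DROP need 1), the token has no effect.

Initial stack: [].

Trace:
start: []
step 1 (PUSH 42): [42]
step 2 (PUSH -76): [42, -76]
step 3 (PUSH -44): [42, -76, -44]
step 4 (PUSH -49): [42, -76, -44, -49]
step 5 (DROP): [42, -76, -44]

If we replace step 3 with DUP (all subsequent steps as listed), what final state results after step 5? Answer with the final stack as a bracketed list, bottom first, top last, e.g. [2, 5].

[42, -76, -76]

(re-executing from step 3 with the substitution; state before step 3: [42, -76])
step 3 (DUP): [42, -76, -76]
step 4 (PUSH -49): [42, -76, -76, -49]
step 5 (DROP): [42, -76, -76]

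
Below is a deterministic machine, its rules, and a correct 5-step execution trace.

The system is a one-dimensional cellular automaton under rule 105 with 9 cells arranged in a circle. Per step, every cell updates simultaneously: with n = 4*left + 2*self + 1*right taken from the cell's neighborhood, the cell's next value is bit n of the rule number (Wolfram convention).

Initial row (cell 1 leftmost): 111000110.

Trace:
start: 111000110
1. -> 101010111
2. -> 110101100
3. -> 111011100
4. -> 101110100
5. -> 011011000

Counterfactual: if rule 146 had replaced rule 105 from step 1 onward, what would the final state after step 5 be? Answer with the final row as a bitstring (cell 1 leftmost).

(re-executing steps 1..5 under rule 146; state before step 1: 111000110)
1. -> 010101000
2. -> 100000100
3. -> 010001011
4. -> 001010000
5. -> 010001000

010001000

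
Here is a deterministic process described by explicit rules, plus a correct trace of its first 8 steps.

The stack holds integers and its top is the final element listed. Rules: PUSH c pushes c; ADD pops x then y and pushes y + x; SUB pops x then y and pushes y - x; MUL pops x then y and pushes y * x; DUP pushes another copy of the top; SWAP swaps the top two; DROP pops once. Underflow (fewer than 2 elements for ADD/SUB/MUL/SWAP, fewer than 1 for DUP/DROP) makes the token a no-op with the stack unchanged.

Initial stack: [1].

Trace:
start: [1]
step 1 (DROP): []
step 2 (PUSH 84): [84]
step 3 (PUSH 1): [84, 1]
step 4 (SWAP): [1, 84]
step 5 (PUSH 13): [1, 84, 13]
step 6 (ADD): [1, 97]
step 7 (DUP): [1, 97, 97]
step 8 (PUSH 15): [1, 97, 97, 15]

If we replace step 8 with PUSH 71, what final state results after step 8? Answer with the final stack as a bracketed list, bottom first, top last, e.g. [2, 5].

(re-executing from step 8 with the substitution; state before step 8: [1, 97, 97])
step 8 (PUSH 71): [1, 97, 97, 71]

[1, 97, 97, 71]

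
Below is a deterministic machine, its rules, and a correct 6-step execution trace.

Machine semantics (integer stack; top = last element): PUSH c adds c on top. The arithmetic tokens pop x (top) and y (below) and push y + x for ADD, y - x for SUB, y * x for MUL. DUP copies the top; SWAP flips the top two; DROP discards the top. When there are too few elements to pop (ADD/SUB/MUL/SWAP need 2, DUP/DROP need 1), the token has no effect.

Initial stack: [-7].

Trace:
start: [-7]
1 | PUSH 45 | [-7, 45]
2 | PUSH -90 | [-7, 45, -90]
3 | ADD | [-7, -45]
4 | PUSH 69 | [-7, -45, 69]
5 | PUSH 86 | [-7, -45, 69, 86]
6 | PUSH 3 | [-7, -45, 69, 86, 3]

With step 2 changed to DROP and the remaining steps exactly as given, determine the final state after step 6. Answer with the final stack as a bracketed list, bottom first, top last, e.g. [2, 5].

(re-executing from step 2 with the substitution; state before step 2: [-7, 45])
2 | DROP | [-7]
3 | ADD | [-7]
4 | PUSH 69 | [-7, 69]
5 | PUSH 86 | [-7, 69, 86]
6 | PUSH 3 | [-7, 69, 86, 3]

[-7, 69, 86, 3]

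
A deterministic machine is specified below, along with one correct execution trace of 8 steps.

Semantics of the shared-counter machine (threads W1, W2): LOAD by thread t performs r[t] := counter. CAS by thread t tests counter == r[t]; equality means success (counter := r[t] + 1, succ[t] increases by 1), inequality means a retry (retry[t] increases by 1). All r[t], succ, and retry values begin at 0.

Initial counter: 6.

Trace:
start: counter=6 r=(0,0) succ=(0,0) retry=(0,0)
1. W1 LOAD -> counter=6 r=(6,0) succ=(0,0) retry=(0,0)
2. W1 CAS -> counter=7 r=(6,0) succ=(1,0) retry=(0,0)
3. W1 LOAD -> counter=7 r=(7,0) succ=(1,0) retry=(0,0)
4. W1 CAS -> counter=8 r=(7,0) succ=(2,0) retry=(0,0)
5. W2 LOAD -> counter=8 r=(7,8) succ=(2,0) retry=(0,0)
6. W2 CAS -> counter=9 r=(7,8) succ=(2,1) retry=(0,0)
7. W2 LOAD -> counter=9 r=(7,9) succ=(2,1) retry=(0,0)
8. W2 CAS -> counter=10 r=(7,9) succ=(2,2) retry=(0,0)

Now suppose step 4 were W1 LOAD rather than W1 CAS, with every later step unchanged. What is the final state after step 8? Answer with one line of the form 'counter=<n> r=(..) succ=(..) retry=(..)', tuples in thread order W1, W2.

counter=9 r=(7,8) succ=(1,2) retry=(0,0)

(re-executing from step 4 with the substitution; state before step 4: counter=7 r=(7,0) succ=(1,0) retry=(0,0))
4. W1 LOAD -> counter=7 r=(7,0) succ=(1,0) retry=(0,0)
5. W2 LOAD -> counter=7 r=(7,7) succ=(1,0) retry=(0,0)
6. W2 CAS -> counter=8 r=(7,7) succ=(1,1) retry=(0,0)
7. W2 LOAD -> counter=8 r=(7,8) succ=(1,1) retry=(0,0)
8. W2 CAS -> counter=9 r=(7,8) succ=(1,2) retry=(0,0)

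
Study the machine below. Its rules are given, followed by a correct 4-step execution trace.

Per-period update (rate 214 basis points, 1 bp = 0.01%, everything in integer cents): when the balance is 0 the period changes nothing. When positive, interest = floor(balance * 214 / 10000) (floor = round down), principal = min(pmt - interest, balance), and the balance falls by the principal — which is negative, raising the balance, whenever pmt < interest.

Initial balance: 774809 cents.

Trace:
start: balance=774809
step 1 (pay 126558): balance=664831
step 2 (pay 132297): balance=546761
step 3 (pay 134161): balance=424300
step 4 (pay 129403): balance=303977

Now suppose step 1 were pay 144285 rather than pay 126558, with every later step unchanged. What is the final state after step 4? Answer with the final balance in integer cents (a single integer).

285088

(re-executing from step 1 with the substitution; state before step 1: balance=774809)
step 1 (pay 144285): balance=647104
step 2 (pay 132297): balance=528655
step 3 (pay 134161): balance=405807
step 4 (pay 129403): balance=285088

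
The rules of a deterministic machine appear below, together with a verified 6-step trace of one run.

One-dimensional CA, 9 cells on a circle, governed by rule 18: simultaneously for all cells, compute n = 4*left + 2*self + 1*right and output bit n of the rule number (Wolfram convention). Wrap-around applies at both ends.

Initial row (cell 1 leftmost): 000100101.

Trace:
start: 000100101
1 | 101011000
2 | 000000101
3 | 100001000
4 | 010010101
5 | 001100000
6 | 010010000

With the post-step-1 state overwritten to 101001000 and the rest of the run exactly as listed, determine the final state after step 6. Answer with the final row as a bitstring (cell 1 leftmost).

000001100

state after step 1 := 101001000
2 | 000110101
3 | 101000000
4 | 000100001
5 | 101010010
6 | 000001100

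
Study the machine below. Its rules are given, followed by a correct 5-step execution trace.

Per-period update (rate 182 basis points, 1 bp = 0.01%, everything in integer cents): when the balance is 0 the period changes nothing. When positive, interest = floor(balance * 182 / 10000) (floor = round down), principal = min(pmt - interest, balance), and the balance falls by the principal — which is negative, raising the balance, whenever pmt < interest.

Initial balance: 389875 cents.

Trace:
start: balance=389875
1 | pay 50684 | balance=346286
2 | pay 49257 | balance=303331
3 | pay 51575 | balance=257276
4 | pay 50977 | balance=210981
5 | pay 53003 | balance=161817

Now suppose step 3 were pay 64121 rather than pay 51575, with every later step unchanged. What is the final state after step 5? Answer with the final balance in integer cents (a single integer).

148811

(re-executing from step 3 with the substitution; state before step 3: balance=303331)
3 | pay 64121 | balance=244730
4 | pay 50977 | balance=198207
5 | pay 53003 | balance=148811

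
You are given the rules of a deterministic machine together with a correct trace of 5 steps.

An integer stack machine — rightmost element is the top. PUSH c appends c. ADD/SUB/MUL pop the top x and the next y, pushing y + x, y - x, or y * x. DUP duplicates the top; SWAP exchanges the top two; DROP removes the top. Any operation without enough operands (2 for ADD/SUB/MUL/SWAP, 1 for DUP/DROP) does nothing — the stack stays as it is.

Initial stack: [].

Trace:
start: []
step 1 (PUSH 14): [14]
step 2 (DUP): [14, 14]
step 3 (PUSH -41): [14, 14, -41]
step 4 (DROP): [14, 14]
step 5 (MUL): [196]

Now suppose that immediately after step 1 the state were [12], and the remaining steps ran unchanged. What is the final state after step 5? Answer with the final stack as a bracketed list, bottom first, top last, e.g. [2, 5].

[144]

state after step 1 := [12]
step 2 (DUP): [12, 12]
step 3 (PUSH -41): [12, 12, -41]
step 4 (DROP): [12, 12]
step 5 (MUL): [144]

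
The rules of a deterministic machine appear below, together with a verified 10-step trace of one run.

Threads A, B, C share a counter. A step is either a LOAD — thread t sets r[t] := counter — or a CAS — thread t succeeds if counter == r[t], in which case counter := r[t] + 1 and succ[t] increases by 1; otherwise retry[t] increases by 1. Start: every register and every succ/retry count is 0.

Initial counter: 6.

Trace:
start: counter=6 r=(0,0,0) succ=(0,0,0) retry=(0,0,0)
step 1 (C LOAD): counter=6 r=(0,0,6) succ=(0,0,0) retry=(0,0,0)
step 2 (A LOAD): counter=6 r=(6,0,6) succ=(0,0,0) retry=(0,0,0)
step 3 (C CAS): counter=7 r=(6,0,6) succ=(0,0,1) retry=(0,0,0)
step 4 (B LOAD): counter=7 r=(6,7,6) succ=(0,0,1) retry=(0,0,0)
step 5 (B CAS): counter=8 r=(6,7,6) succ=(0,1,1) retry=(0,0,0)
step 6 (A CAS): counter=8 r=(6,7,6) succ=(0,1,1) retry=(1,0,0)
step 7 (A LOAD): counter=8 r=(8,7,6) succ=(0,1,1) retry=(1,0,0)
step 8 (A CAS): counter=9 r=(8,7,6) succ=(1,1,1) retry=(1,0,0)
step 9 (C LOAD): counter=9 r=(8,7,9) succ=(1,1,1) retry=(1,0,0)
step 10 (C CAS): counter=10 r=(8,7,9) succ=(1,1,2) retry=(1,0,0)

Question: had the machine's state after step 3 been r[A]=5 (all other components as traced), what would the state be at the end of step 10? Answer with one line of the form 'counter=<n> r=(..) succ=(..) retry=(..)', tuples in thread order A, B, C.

state after step 3 := counter=7 r=(5,0,6) succ=(0,0,1) retry=(0,0,0)
step 4 (B LOAD): counter=7 r=(5,7,6) succ=(0,0,1) retry=(0,0,0)
step 5 (B CAS): counter=8 r=(5,7,6) succ=(0,1,1) retry=(0,0,0)
step 6 (A CAS): counter=8 r=(5,7,6) succ=(0,1,1) retry=(1,0,0)
step 7 (A LOAD): counter=8 r=(8,7,6) succ=(0,1,1) retry=(1,0,0)
step 8 (A CAS): counter=9 r=(8,7,6) succ=(1,1,1) retry=(1,0,0)
step 9 (C LOAD): counter=9 r=(8,7,9) succ=(1,1,1) retry=(1,0,0)
step 10 (C CAS): counter=10 r=(8,7,9) succ=(1,1,2) retry=(1,0,0)

counter=10 r=(8,7,9) succ=(1,1,2) retry=(1,0,0)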